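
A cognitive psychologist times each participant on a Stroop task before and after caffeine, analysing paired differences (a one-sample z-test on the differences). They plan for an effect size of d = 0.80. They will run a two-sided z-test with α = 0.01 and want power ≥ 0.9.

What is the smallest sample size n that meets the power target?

n = 24

Set Φ(δ − 2.576) = 0.9; then δ − 2.576 = Φ⁻¹(0.9) = 1.282, giving δ = 3.857.
(For δ > 0 the lower-tail rejection region contributes negligibly to power, so the one-term inversion is standard.)
δ = d·√n ⇒ n = (δ/d)² = (3.857 / 0.80)² = 23.25.
Rounding up, n = 24.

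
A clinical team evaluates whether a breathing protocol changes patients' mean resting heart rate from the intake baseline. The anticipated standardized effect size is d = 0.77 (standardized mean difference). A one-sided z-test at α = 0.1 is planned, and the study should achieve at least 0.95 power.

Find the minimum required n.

For power 0.95 need Φ(δ − z_{0.1}) = 0.95, so δ = z_{0.1} + z_{0.05} = 1.282 + 1.645 = 2.926.
δ = d·√n ⇒ n = (δ/d)² = (2.926 / 0.77)² = 14.44.
Rounding up, n = 15.

n = 15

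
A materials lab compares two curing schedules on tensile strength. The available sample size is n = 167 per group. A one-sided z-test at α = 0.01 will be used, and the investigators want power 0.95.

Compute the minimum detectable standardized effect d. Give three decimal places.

d ≈ 0.435

Need Φ(δ − 2.326) = 0.95, so δ = 2.326 + 1.645 = 3.971.
δ = d·√(n/2) ⇒ d = δ/√(n/2) = 3.971/√(167/2) = 0.4346.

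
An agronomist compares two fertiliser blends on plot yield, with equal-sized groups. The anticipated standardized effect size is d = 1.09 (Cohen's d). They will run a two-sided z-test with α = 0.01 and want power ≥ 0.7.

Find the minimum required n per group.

n = 17 per group

Set Φ(δ − 2.576) = 0.7; then δ − 2.576 = Φ⁻¹(0.7) = 0.524, giving δ = 3.100.
(Ignoring the negligible lower-tail rejection probability gives the usual closed-form inversion.)
δ = d·√(n/2) ⇒ n = 2(δ/d)² = 2 × (3.100 / 1.09)² = 16.18.
Rounding up, n = 17 per group.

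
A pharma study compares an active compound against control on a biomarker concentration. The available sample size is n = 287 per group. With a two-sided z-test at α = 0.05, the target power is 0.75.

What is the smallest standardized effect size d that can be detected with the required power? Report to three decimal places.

d ≈ 0.220

Required noncentrality: δ = z_{0.025} + z_{0.25} = 1.960 + 0.674 = 2.634.
(Lower-tail contribution to power is negligible for δ > 0.)
δ = d·√(n/2) ⇒ d = δ/√(n/2) = 2.634/√(287/2) = 0.2199.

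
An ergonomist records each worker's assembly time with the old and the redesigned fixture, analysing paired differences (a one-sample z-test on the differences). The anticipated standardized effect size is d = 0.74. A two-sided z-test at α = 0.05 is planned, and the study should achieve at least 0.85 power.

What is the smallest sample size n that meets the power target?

Set Φ(δ − 1.960) = 0.85; then δ − 1.960 = Φ⁻¹(0.85) = 1.036, giving δ = 2.996.
(For δ > 0 the lower-tail rejection region contributes negligibly to power, so the one-term inversion is standard.)
δ = d·√n ⇒ n = (δ/d)² = (2.996 / 0.74)² = 16.40.
Rounding up, n = 17.

n = 17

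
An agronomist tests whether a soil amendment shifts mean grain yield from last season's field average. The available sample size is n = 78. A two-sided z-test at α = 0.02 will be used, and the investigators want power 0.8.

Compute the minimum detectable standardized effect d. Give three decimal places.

Need Φ(δ − 2.326) = 0.8, so δ = 2.326 + 0.842 = 3.168.
(The second rejection-region term Φ(−δ − z_{α/2}) is negligible and dropped.)
δ = d·√n ⇒ d = δ/√n = 3.168/√78 = 0.3587.

d ≈ 0.359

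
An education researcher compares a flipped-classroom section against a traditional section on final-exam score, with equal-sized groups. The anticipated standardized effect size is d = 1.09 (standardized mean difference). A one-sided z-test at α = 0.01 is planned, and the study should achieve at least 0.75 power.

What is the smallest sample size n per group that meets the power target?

n = 16 per group

For power 0.75 need Φ(δ − z_{0.01}) = 0.75, so δ = z_{0.01} + z_{0.25} = 2.326 + 0.674 = 3.001.
δ = d·√(n/2) ⇒ n = 2(δ/d)² = 2 × (3.001 / 1.09)² = 15.16.
Rounding up, n = 16 per group.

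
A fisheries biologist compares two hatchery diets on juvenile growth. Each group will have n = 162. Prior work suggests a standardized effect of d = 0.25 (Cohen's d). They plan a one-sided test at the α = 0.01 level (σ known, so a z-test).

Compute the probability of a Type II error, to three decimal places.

β ≈ 0.530

Noncentrality parameter: δ = d·√(n/2) = 0.25 × √(162/2) = 2.2500
Critical value for a one-sided test at α = 0.01: z_α = 2.326.
Power = P(Z > 2.326 − δ) = Φ(-0.076) = 0.4696.
Type II error: β = 1 − power = 1 − 0.4696 = 0.5304.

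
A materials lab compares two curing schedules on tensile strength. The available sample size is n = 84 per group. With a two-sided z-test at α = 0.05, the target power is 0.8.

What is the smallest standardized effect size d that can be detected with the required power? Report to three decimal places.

d ≈ 0.432

Need Φ(δ − 1.960) = 0.8, so δ = 1.960 + 0.842 = 2.802.
(The second rejection-region term Φ(−δ − z_{α/2}) is negligible and dropped.)
δ = d·√(n/2) ⇒ d = δ/√(n/2) = 2.802/√(84/2) = 0.4323.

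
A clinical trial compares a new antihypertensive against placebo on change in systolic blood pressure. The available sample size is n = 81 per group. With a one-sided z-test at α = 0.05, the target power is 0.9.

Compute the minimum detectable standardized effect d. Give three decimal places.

Need Φ(δ − 1.645) = 0.9, so δ = 1.645 + 1.282 = 2.926.
δ = d·√(n/2) ⇒ d = δ/√(n/2) = 2.926/√(81/2) = 0.4598.

d ≈ 0.460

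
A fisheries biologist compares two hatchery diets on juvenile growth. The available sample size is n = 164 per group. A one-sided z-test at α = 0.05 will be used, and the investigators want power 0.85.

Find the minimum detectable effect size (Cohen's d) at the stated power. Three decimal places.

d ≈ 0.296

Need Φ(δ − 1.645) = 0.85, so δ = 1.645 + 1.036 = 2.681.
δ = d·√(n/2) ⇒ d = δ/√(n/2) = 2.681/√(164/2) = 0.2961.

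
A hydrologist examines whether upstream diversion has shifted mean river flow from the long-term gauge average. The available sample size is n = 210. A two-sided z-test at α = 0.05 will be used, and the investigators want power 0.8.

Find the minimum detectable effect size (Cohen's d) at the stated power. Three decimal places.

Need Φ(δ − 1.960) = 0.8, so δ = 1.960 + 0.842 = 2.802.
(The second rejection-region term Φ(−δ − z_{α/2}) is negligible and dropped.)
δ = d·√n ⇒ d = δ/√n = 2.802/√210 = 0.1933.

d ≈ 0.193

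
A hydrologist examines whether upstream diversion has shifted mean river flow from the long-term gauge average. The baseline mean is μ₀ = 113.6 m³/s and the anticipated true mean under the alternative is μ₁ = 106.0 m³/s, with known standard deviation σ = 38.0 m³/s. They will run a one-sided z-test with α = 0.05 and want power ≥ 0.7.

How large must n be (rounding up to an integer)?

Standardized effect: d = |μ₁ − μ₀| / σ = |106.0 − 113.6| / 38.0 = 0.2000
For power 0.7 need Φ(δ − z_{0.05}) = 0.7, so δ = z_{0.05} + z_{0.30} = 1.645 + 0.524 = 2.169.
δ = d·√n ⇒ n = (δ/d)² = (2.169 / 0.2000)² = 117.64.
Round up to the next whole unit.

n = 118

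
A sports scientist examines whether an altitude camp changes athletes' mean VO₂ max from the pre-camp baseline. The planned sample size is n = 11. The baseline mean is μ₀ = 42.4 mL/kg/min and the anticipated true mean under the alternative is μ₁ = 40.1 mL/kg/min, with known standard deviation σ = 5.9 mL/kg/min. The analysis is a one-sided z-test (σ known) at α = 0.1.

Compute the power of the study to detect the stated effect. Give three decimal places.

Standardized effect: d = |μ₁ − μ₀| / σ = |40.1 − 42.4| / 5.9 = 0.3898
Noncentrality parameter: δ = d·√n = 0.3898 × √11 = 1.2929
One-sided α = 0.1 → critical value z_{0.1} = 1.282.
Power = P(Z > 1.282 − δ) = Φ(0.011) = 0.5045.

Power ≈ 0.505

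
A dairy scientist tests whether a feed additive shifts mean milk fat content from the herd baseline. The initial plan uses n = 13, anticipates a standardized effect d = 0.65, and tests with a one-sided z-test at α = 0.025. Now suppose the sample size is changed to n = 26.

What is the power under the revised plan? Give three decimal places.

Power ≈ 0.912

With n = 26: δ = d·√n = 0.65 × √26 = 3.3144. Critical value z_{0.025} = 1.960.
Revised power = P(Z > 1.960 − δ) = Φ(1.354) = 0.9122.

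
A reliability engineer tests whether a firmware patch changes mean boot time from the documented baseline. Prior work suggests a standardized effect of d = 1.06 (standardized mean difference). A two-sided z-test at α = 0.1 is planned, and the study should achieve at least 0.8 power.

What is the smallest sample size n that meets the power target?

For power 0.8 need Φ(δ − z_{0.05}) = 0.8, so δ = z_{0.05} + z_{0.20} = 1.645 + 0.842 = 2.486.
(For δ > 0 the lower-tail rejection region contributes negligibly to power, so the one-term inversion is standard.)
δ = d·√n ⇒ n = (δ/d)² = (2.486 / 1.06)² = 5.50.
Rounding up, n = 6.

n = 6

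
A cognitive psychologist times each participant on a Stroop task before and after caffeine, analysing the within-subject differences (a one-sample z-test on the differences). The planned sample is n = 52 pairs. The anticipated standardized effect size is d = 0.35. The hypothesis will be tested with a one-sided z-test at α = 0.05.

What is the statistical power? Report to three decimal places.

Power ≈ 0.810

Noncentrality parameter: δ = d·√n = 0.35 × √52 = 2.5239
Critical value for a one-sided test at α = 0.05: z_α = 1.645.
Power = Φ(δ − 1.645) = Φ(0.879) = 0.8103.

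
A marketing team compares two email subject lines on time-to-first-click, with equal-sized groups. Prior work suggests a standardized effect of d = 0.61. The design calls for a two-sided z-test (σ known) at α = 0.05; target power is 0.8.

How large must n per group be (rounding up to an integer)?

For power 0.8 need Φ(δ − z_{0.025}) = 0.8, so δ = z_{0.025} + z_{0.20} = 1.960 + 0.842 = 2.802.
(For δ > 0 the lower-tail rejection region contributes negligibly to power, so the one-term inversion is standard.)
δ = d·√(n/2) ⇒ n = 2(δ/d)² = 2 × (2.802 / 0.61)² = 42.19.
Rounding up, n = 43 per group.

n = 43 per group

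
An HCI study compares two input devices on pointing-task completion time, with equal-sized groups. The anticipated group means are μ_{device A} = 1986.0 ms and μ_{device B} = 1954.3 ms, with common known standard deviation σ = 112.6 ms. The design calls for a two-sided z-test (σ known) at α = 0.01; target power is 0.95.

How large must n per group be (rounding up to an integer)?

Standardized effect: d = |μ_{device A} − μ_{device B}| / σ = |1986.0 − 1954.3| / 112.6 = 0.2815
For power 0.95 need Φ(δ − z_{0.005}) = 0.95, so δ = z_{0.005} + z_{0.05} = 2.576 + 1.645 = 4.221.
(For δ > 0 the lower-tail rejection region contributes negligibly to power, so the one-term inversion is standard.)
δ = d·√(n/2) ⇒ n = 2(δ/d)² = 2 × (4.221 / 0.2815)² = 449.52.
Rounding up, n = 450 per group.

n = 450 per group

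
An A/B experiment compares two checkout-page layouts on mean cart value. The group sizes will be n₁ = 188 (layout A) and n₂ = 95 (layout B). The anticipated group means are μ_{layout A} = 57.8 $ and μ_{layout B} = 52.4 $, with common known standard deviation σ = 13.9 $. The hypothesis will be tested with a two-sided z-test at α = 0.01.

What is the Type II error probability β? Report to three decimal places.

β ≈ 0.305

Standardized effect: d = |μ_{layout A} − μ_{layout B}| / σ = |57.8 − 52.4| / 13.9 = 0.3885
Noncentrality parameter: δ = d / √(1/n₁ + 1/n₂) = 0.3885 / √(1/188 + 1/95) = 3.0862
Critical value for a two-sided test at α = 0.01: z_{α/2} = 2.576.
Power = Φ(δ − 2.576) + Φ(−δ − 2.576) = Φ(0.510) + Φ(-5.662) = 0.6951 + 0.0000 = 0.6951.
Type II error: β = 1 − power = 1 − 0.6951 = 0.3049.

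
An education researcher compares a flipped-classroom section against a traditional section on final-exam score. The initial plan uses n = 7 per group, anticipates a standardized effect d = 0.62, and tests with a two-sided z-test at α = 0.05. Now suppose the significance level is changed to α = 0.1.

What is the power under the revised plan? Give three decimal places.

δ = d·√(n/2) = 0.62 × √(7/2) = 1.1599 (unchanged). New critical value: z_{0.05} = 1.645.
Revised power = Φ(δ − 1.645) + Φ(−δ − 1.645) = Φ(-0.485) + Φ(-2.805) = 0.3139 + 0.0025 = 0.3164.

Power ≈ 0.316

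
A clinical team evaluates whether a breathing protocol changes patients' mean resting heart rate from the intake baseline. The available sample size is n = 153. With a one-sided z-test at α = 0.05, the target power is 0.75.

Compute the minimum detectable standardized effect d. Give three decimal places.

d ≈ 0.188

Required noncentrality: δ = z_{0.05} + z_{0.25} = 1.645 + 0.674 = 2.319.
δ = d·√n ⇒ d = δ/√n = 2.319/√153 = 0.1875.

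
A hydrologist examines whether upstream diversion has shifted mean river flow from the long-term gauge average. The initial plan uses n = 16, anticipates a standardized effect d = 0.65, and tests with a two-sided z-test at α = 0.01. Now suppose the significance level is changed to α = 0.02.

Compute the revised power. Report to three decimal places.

Power ≈ 0.608

δ = d·√n = 0.65 × √16 = 2.6000 (unchanged). New critical value: z_{0.01} = 2.326.
Revised power = Φ(δ − 2.326) + Φ(−δ − 2.326) = Φ(0.274) + Φ(-4.926) = 0.6078 + 0.0000 = 0.6078.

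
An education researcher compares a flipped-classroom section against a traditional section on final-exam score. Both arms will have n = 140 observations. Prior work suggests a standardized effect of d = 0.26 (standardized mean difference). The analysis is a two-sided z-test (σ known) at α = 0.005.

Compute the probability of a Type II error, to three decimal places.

Noncentrality parameter: δ = d·√(n/2) = 0.26 × √(140/2) = 2.1753
Critical value for a two-sided test at α = 0.005: z_{α/2} = 2.807.
Power = Φ(δ − 2.807) + Φ(−δ − 2.807) = Φ(-0.632) + Φ(-4.982) = 0.2638 + 0.0000 = 0.2638.
Type II error: β = 1 − power = 1 − 0.2638 = 0.7362.

β ≈ 0.736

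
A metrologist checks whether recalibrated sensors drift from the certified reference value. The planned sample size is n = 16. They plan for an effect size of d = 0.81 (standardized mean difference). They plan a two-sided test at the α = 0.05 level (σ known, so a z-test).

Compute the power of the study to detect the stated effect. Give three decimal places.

Noncentrality parameter: δ = d·√n = 0.81 × √16 = 3.2400
Two-sided α = 0.05 → critical value z_{0.025} = 1.960.
Power = Φ(δ − 1.960) + Φ(−δ − 1.960) = Φ(1.280) + Φ(-5.200) = 0.8997 + 0.0000 = 0.8997.

Power ≈ 0.900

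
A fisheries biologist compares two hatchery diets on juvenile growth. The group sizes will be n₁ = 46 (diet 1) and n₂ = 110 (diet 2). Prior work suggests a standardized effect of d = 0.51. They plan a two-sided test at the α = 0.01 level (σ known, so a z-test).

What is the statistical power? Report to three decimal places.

Noncentrality parameter: δ = d / √(1/n₁ + 1/n₂) = 0.51 / √(1/46 + 1/110) = 2.9046
Critical value for a two-sided test at α = 0.01: z_{α/2} = 2.576.
Power = Φ(δ − 2.576) + Φ(−δ − 2.576) = Φ(0.329) + Φ(-5.480) = 0.6288 + 0.0000 = 0.6288.

Power ≈ 0.629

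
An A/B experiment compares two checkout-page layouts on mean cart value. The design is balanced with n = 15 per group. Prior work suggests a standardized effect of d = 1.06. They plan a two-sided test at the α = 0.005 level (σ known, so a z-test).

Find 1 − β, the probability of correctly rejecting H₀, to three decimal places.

Power ≈ 0.538

Noncentrality parameter: δ = d·√(n/2) = 1.06 × √(15/2) = 2.9029
Two-sided α = 0.005 → critical value z_{0.0025} = 2.807.
Power = Φ(δ − 2.807) + Φ(−δ − 2.807) = Φ(0.096) + Φ(-5.710) = 0.5382 + 0.0000 = 0.5382.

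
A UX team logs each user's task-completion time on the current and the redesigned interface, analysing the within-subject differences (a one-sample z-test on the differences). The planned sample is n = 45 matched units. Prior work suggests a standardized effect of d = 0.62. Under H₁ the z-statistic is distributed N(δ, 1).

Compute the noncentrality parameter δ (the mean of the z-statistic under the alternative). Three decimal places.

δ = d·√n = 0.62 × √45 = 4.1591

δ ≈ 4.159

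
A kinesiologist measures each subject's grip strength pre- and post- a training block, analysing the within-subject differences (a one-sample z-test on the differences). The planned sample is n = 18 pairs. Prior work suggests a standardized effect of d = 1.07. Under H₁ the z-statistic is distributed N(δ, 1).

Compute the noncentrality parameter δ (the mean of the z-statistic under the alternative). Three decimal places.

δ = d·√n = 1.07 × √18 = 4.5396

δ ≈ 4.540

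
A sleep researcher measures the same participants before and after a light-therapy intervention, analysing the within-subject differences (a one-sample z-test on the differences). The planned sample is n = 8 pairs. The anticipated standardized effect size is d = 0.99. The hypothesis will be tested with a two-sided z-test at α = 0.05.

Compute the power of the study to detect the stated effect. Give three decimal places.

Noncentrality parameter: δ = d·√n = 0.99 × √8 = 2.8001
Critical value for a two-sided test at α = 0.05: z_{α/2} = 1.960.
Power = Φ(δ − 1.960) + Φ(−δ − 1.960) = Φ(0.840) + Φ(-4.760) = 0.7996 + 0.0000 = 0.7996.

Power ≈ 0.800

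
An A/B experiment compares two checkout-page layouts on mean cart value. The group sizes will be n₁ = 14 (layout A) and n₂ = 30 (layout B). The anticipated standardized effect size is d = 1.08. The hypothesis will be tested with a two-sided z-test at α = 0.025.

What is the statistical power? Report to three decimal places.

Power ≈ 0.863

Noncentrality parameter: δ = d / √(1/n₁ + 1/n₂) = 1.08 / √(1/14 + 1/30) = 3.3367
Two-sided α = 0.025 → critical value z_{0.0125} = 2.241.
Power = Φ(δ − 2.241) + Φ(−δ − 2.241) = Φ(1.095) + Φ(-5.578) = 0.8633 + 0.0000 = 0.8633.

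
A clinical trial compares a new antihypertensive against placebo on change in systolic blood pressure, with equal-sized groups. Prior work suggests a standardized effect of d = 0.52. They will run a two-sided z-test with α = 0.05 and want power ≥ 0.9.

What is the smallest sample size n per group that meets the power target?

For power 0.9 need Φ(δ − z_{0.025}) = 0.9, so δ = z_{0.025} + z_{0.10} = 1.960 + 1.282 = 3.242.
(The Φ(−δ − z_{α/2}) term is vanishingly small for δ > 0 and is dropped in the standard sample-size formula.)
δ = d·√(n/2) ⇒ n = 2(δ/d)² = 2 × (3.242 / 0.52)² = 77.72.
Rounding up, n = 78 per group.

n = 78 per group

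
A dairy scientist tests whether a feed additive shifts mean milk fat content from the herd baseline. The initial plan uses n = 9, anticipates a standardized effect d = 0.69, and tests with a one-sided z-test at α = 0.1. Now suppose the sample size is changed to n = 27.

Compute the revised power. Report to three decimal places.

With n = 27: δ = d·√n = 0.69 × √27 = 3.5853. Critical value z_{0.1} = 1.282.
Revised power = Φ(δ − 1.282) = Φ(2.304) = 0.9894.

Power ≈ 0.989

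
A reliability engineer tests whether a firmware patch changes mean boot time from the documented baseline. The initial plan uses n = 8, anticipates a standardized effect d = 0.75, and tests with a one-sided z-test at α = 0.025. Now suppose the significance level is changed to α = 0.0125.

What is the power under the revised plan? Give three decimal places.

Power ≈ 0.452

δ = d·√n = 0.75 × √8 = 2.1213 (unchanged). New critical value: z_{0.0125} = 2.241.
Revised power = P(Z > 2.241 − δ) = Φ(-0.120) = 0.4522.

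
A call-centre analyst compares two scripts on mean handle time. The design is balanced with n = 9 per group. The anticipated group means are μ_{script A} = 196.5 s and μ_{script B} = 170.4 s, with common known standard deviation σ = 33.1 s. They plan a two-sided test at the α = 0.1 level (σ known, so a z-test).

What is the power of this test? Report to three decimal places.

Standardized effect: d = |μ_{script A} − μ_{script B}| / σ = |196.5 − 170.4| / 33.1 = 0.7885
Noncentrality parameter: δ = d·√(n/2) = 0.7885 × √(9/2) = 1.6727
Critical value for a two-sided test at α = 0.1: z_{α/2} = 1.645.
Power = Φ(δ − 1.645) + Φ(−δ − 1.645) = Φ(0.028) + Φ(-3.318) = 0.5111 + 0.0005 = 0.5116.

Power ≈ 0.512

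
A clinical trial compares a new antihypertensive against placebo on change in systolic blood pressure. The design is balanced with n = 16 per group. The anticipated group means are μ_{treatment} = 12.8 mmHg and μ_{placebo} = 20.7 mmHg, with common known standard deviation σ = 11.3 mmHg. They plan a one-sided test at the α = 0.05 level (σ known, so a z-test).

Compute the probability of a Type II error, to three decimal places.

Standardized effect: d = |μ_{treatment} − μ_{placebo}| / σ = |12.8 − 20.7| / 11.3 = 0.6991
Noncentrality parameter: λ = d·√(n/2) = 0.6991 × √(16/2) = 1.9774
One-sided α = 0.05 → critical value z_{0.05} = 1.645.
Power = P(Z > 1.645 − λ) = Φ(0.333) = 0.6303.
Type II error: β = 1 − power = 1 − 0.6303 = 0.3697.

β ≈ 0.370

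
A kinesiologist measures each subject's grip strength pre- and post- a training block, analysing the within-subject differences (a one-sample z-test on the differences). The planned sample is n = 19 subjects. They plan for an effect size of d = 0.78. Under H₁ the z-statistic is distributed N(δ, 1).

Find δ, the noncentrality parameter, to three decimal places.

δ ≈ 3.400

The noncentrality parameter scales effect size by the design's sample-size factor: δ = d·√n = 0.78 × √19 = 3.3999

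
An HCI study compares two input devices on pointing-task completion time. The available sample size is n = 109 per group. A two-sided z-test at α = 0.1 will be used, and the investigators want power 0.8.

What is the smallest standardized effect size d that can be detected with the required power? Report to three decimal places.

d ≈ 0.337

Need Φ(δ − 1.645) = 0.8, so δ = 1.645 + 0.842 = 2.486.
(Lower-tail contribution to power is negligible for δ > 0.)
δ = d·√(n/2) ⇒ d = δ/√(n/2) = 2.486/√(109/2) = 0.3368.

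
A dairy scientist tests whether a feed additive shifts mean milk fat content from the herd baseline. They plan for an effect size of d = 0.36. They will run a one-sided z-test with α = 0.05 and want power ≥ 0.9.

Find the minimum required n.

Set Φ(δ − 1.645) = 0.9; then δ − 1.645 = Φ⁻¹(0.9) = 1.282, giving δ = 2.926.
δ = d·√n ⇒ n = (δ/d)² = (2.926 / 0.36)² = 66.08.
Round up to the next whole unit.

n = 67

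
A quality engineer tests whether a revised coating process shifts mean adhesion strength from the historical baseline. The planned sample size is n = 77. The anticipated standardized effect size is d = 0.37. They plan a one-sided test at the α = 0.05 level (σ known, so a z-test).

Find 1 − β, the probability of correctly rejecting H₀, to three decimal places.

Noncentrality parameter: δ = d·√n = 0.37 × √77 = 3.2467
Critical value for a one-sided test at α = 0.05: z_α = 1.645.
Power = Φ(δ − 1.645) = Φ(1.602) = 0.9454.

Power ≈ 0.945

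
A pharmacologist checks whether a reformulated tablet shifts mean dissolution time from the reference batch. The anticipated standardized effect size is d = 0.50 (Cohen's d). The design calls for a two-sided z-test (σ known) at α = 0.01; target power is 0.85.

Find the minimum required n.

Set Φ(δ − 2.576) = 0.85; then δ − 2.576 = Φ⁻¹(0.85) = 1.036, giving δ = 3.612.
(The Φ(−δ − z_{α/2}) term is vanishingly small for δ > 0 and is dropped in the standard sample-size formula.)
δ = d·√n ⇒ n = (δ/d)² = (3.612 / 0.50)² = 52.19.
Rounding up, n = 53.

n = 53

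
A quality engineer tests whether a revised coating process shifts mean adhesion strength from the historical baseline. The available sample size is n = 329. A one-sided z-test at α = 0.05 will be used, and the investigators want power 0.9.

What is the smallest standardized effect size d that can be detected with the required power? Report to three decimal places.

d ≈ 0.161

Required noncentrality: δ = z_{0.05} + z_{0.10} = 1.645 + 1.282 = 2.926.
δ = d·√n ⇒ d = δ/√n = 2.926/√329 = 0.1613.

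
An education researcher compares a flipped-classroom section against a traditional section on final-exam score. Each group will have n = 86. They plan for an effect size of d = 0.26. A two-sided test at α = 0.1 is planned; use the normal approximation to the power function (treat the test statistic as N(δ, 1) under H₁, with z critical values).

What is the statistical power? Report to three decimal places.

Noncentrality parameter: δ = d·√(n/2) = 0.26 × √(86/2) = 1.7049
Critical value for a two-sided test at α = 0.1: z_{α/2} = 1.645.
Power = Φ(δ − 1.645) + Φ(−δ − 1.645) = Φ(0.060) + Φ(-3.350) = 0.5240 + 0.0004 = 0.5244.

Power ≈ 0.524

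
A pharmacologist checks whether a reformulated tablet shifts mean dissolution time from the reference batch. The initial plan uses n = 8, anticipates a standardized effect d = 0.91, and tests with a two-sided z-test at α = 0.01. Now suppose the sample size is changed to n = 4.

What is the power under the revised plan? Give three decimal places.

Power ≈ 0.225

With n = 4: δ = d·√n = 0.91 × √4 = 1.8200. Critical value z_{0.005} = 2.576.
Revised power = Φ(δ − 2.576) + Φ(−δ − 2.576) = Φ(-0.756) + Φ(-4.396) = 0.2249 + 0.0000 = 0.2249.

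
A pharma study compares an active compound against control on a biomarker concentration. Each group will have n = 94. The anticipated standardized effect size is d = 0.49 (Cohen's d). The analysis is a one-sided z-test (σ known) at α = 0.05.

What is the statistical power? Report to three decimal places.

Power ≈ 0.957

Noncentrality parameter: δ = d·√(n/2) = 0.49 × √(94/2) = 3.3593
Critical value for a one-sided test at α = 0.05: z_α = 1.645.
Power = P(Z > 1.645 − δ) = Φ(1.714) = 0.9568.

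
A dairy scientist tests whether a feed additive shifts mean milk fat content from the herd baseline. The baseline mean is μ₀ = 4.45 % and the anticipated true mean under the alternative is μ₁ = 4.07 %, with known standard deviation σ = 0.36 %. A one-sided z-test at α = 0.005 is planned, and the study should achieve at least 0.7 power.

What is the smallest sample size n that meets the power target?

Standardized effect: d = |μ₁ − μ₀| / σ = |4.07 − 4.45| / 0.36 = 1.0556
Set Φ(δ − 2.576) = 0.7; then δ − 2.576 = Φ⁻¹(0.7) = 0.524, giving δ = 3.100.
δ = d·√n ⇒ n = (δ/d)² = (3.100 / 1.0556)² = 8.63.
Round up to the next whole unit.

n = 9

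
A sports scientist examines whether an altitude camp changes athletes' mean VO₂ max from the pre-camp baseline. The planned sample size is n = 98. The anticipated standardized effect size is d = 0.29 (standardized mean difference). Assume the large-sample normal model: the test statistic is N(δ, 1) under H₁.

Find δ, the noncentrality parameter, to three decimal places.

δ ≈ 2.871

The noncentrality parameter scales effect size by the design's sample-size factor: δ = d·√n = 0.29 × √98 = 2.8709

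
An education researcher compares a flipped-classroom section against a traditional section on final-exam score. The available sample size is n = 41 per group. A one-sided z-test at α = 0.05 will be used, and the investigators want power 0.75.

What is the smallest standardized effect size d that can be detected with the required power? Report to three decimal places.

Need Φ(δ − 1.645) = 0.75, so δ = 1.645 + 0.674 = 2.319.
δ = d·√(n/2) ⇒ d = δ/√(n/2) = 2.319/√(41/2) = 0.5123.

d ≈ 0.512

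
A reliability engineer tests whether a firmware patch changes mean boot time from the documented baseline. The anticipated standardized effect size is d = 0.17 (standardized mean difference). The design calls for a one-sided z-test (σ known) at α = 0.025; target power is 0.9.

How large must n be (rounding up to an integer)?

n = 364

For power 0.9 need Φ(δ − z_{0.025}) = 0.9, so δ = z_{0.025} + z_{0.10} = 1.960 + 1.282 = 3.242.
δ = d·√n ⇒ n = (δ/d)² = (3.242 / 0.17)² = 363.58.
Rounding up, n = 364.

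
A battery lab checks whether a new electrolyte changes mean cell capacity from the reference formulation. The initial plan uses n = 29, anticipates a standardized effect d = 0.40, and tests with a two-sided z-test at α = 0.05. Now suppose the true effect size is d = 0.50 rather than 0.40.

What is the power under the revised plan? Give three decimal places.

With d = 0.50: δ = d·√n = 0.50 × √29 = 2.6926. Critical value z_{0.025} = 1.960.
Revised power = Φ(δ − 1.960) + Φ(−δ − 1.960) = Φ(0.733) + Φ(-4.653) = 0.7681 + 0.0000 = 0.7681.

Power ≈ 0.768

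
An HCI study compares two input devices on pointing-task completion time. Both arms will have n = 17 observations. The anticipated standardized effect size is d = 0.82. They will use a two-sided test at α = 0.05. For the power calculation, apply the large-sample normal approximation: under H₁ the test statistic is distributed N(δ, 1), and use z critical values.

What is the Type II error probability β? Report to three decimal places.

β ≈ 0.333

Noncentrality parameter: δ = d·√(n/2) = 0.82 × √(17/2) = 2.3907
Two-sided α = 0.05 → critical value z_{0.025} = 1.960.
Power = Φ(δ − 1.960) + Φ(−δ − 1.960) = Φ(0.431) + Φ(-4.351) = 0.6667 + 0.0000 = 0.6667.
Type II error: β = 1 − power = 1 − 0.6667 = 0.3333.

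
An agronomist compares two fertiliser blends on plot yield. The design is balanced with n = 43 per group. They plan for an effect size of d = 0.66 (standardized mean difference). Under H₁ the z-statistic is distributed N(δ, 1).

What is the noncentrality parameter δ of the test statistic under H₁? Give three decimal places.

δ = d·√(n/2) = 0.66 × √(43/2) = 3.0603

δ ≈ 3.060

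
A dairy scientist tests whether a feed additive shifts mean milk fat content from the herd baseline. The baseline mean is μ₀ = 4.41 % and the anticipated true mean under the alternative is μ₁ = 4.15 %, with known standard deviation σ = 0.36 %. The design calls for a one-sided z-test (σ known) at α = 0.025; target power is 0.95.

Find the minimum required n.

n = 25

Standardized effect: d = |μ₁ − μ₀| / σ = |4.15 − 4.41| / 0.36 = 0.7222
For power 0.95 need Φ(δ − z_{0.025}) = 0.95, so δ = z_{0.025} + z_{0.05} = 1.960 + 1.645 = 3.605.
δ = d·√n ⇒ n = (δ/d)² = (3.605 / 0.7222)² = 24.91.
Rounding up, n = 25.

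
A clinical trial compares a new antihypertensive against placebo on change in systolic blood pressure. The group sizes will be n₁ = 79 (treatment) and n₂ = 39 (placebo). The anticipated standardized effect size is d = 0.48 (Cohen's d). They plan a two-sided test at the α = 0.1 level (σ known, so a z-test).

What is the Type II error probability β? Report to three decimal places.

Noncentrality parameter: δ = d / √(1/n₁ + 1/n₂) = 0.48 / √(1/79 + 1/39) = 2.4527
Two-sided α = 0.1 → critical value z_{0.05} = 1.645.
Power = Φ(δ − 1.645) + Φ(−δ − 1.645) = Φ(0.808) + Φ(-4.098) = 0.7904 + 0.0000 = 0.7904.
Type II error: β = 1 − power = 1 − 0.7904 = 0.2096.

β ≈ 0.210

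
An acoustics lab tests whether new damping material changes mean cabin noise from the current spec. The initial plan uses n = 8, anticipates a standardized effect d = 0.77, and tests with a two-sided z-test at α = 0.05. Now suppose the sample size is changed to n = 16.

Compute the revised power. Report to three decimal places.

With n = 16: δ = d·√n = 0.77 × √16 = 3.0800. Critical value z_{0.025} = 1.960.
Revised power = Φ(δ − 1.960) + Φ(−δ − 1.960) = Φ(1.120) + Φ(-5.040) = 0.8687 + 0.0000 = 0.8687.

Power ≈ 0.869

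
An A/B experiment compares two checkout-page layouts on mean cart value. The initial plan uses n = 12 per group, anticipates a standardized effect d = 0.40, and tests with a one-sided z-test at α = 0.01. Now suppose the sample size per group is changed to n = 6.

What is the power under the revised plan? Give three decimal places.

With n = 6 per group: δ = d·√(n/2) = 0.40 × √(6/2) = 0.6928. Critical value z_{0.01} = 2.326.
Revised power = Φ(δ − 2.326) = Φ(-1.634) = 0.0512.

Power ≈ 0.051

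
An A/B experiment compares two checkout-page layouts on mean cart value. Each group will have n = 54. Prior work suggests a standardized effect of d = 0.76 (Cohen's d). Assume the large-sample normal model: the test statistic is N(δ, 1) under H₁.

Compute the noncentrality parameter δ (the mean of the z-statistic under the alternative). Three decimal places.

δ = d·√(n/2) = 0.76 × √(54/2) = 3.9491

δ ≈ 3.949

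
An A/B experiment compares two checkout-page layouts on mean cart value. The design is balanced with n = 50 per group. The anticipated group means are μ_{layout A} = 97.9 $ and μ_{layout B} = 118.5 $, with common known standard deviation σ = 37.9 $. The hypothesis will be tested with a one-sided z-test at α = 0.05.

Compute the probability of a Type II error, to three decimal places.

β ≈ 0.142

Standardized effect: d = |μ_{layout A} − μ_{layout B}| / σ = |97.9 − 118.5| / 37.9 = 0.5435
Noncentrality parameter: δ = d·√(n/2) = 0.5435 × √(50/2) = 2.7177
Critical value for a one-sided test at α = 0.05: z_α = 1.645.
Power = Φ(δ − 1.645) = Φ(1.073) = 0.8583.
Type II error: β = 1 − power = 1 − 0.8583 = 0.1417.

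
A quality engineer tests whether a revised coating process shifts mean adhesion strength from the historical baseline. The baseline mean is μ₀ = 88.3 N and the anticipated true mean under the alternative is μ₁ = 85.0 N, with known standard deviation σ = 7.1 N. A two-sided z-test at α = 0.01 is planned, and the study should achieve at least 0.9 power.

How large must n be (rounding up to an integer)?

Standardized effect: d = |μ₁ − μ₀| / σ = |85.0 − 88.3| / 7.1 = 0.4648
Set Φ(δ − 2.576) = 0.9; then δ − 2.576 = Φ⁻¹(0.9) = 1.282, giving δ = 3.857.
(For δ > 0 the lower-tail rejection region contributes negligibly to power, so the one-term inversion is standard.)
δ = d·√n ⇒ n = (δ/d)² = (3.857 / 0.4648)² = 68.88.
Rounding up, n = 69.

n = 69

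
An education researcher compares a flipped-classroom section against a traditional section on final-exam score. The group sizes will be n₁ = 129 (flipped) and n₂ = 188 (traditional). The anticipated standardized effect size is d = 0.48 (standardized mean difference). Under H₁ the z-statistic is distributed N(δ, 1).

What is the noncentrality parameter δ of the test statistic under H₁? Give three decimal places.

δ ≈ 4.198

δ = d / √(1/n₁ + 1/n₂) = 0.48 / √(1/129 + 1/188) = 4.1984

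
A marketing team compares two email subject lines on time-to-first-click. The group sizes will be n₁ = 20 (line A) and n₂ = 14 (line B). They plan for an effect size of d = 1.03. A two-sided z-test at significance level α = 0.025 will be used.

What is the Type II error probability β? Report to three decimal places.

β ≈ 0.237

Noncentrality parameter: δ = d / √(1/n₁ + 1/n₂) = 1.03 / √(1/20 + 1/14) = 2.9558
Critical value for a two-sided test at α = 0.025: z_{α/2} = 2.241.
Power = Φ(δ − 2.241) + Φ(−δ − 2.241) = Φ(0.714) + Φ(-5.197) = 0.7625 + 0.0000 = 0.7625.
Type II error: β = 1 − power = 1 − 0.7625 = 0.2375.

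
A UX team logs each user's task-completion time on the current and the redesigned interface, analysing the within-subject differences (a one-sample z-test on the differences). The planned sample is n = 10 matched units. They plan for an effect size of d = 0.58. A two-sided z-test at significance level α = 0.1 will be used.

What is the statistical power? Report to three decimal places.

Noncentrality parameter: δ = d·√n = 0.58 × √10 = 1.8341
Critical value for a two-sided test at α = 0.1: z_{α/2} = 1.645.
Power = Φ(δ − 1.645) + Φ(−δ − 1.645) = Φ(0.189) + Φ(-3.479) = 0.5751 + 0.0003 = 0.5753.

Power ≈ 0.575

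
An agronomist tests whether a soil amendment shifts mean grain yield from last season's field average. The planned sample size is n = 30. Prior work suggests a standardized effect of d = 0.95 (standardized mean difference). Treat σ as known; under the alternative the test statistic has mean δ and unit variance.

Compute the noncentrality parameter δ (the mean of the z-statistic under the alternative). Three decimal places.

δ = d·√n = 0.95 × √30 = 5.2034

δ ≈ 5.203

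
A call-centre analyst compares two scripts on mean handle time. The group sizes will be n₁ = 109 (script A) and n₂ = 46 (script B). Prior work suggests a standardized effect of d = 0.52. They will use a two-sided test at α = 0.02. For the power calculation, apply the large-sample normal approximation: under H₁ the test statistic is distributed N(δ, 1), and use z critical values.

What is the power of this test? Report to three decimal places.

Noncentrality parameter: δ = d / √(1/n₁ + 1/n₂) = 0.52 / √(1/109 + 1/46) = 2.9575
Critical value for a two-sided test at α = 0.02: z_{α/2} = 2.326.
Power = Φ(δ − 2.326) + Φ(−δ − 2.326) = Φ(0.631) + Φ(-5.284) = 0.7360 + 0.0000 = 0.7360.

Power ≈ 0.736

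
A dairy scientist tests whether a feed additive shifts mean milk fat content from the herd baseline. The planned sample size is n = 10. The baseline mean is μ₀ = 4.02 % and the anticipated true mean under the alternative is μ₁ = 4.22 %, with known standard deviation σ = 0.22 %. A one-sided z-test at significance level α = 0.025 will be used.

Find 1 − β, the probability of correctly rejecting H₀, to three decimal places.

Standardized effect: d = |μ₁ − μ₀| / σ = |4.22 − 4.02| / 0.22 = 0.9091
Noncentrality parameter: δ = d·√n = 0.9091 × √10 = 2.8748
Critical value for a one-sided test at α = 0.025: z_α = 1.960.
Power = Φ(δ − 1.960) = Φ(0.915) = 0.8199.

Power ≈ 0.820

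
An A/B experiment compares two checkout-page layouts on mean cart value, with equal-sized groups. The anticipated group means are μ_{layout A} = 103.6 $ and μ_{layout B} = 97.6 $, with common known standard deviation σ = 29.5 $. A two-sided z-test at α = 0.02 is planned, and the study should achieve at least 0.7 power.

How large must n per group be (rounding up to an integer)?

n = 393 per group

Standardized effect: d = |μ_{layout A} − μ_{layout B}| / σ = |103.6 − 97.6| / 29.5 = 0.2034
Set Φ(δ − 2.326) = 0.7; then δ − 2.326 = Φ⁻¹(0.7) = 0.524, giving δ = 2.851.
(Ignoring the negligible lower-tail rejection probability gives the usual closed-form inversion.)
δ = d·√(n/2) ⇒ n = 2(δ/d)² = 2 × (2.851 / 0.2034)² = 392.91.
Round up to the next whole unit.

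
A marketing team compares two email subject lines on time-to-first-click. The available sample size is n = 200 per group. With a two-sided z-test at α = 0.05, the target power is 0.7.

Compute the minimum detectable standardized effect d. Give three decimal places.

d ≈ 0.248

Required noncentrality: δ = z_{0.025} + z_{0.30} = 1.960 + 0.524 = 2.484.
(The second rejection-region term Φ(−δ − z_{α/2}) is negligible and dropped.)
δ = d·√(n/2) ⇒ d = δ/√(n/2) = 2.484/√(200/2) = 0.2484.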